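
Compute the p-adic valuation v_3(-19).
v_3(-19) = 0

v_3(n) is the largest exponent k such that 3^k divides n. Factor out: -19 = -3^0 · 19. (Sign doesn't affect v_p.) So v_3(-19) = 0.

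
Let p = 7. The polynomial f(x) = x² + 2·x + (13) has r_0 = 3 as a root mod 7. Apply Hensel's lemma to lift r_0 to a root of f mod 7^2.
r_1 = 24 (mod 49)

Hensel: r_{i+1} = r_i − f(r_i)·(f′(r_i))^{-1} mod 7^{i+2}, f′(x) = 2x + 2. Iterate:
  r_0 = 3 (mod 7)
  r_1 = 24 (mod 49)
Final: r = 24 satisfies f(r) ≡ 0 mod 7^2.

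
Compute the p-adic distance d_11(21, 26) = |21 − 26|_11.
d_11(21, 26) = 1

Step 1 — x − y = 21 − 26 = -5. Step 2 — v_11(-5) = 0 (factor: -5 = −(11^0 · 5); the sign does not affect v_p). Step 3 — |x − y|_11 = 11^{0} = 1.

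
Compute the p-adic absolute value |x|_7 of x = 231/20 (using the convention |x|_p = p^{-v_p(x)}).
|231/20|_7 = 1/7

Step 1 — compute v_7(x) by factoring powers of 7 out of the numerator and denominator: v_7(231/20) = 1. Step 2 — apply |x|_p = p^{-v_p(x)} = 7^{-1} = 1/7.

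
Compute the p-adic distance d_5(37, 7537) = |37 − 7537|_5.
d_5(37, 7537) = 1/625

Step 1 — x − y = 37 − 7537 = -7500. Step 2 — v_5(-7500) = 4 (factor: -7500 = −(5^4 · 12); the sign does not affect v_p). Step 3 — |x − y|_5 = 5^{-4} = 1/625.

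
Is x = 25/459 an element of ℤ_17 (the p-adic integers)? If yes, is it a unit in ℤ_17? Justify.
x ∉ ℤ_17 (v_17(x) = -1 < 0)

ℤ_17 = {x ∈ ℚ_17 : v_17(x) ≥ 0} and ℤ_17^× = {x ∈ ℤ_17 : v_17(x) = 0}. Here v_17(25/459) = v_17(num) − v_17(den) = -1; compare against these criteria.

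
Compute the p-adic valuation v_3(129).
v_3(129) = 1

v_3(n) is the largest exponent k such that 3^k divides n. Factor out: 129 = 3^1 · 43. (Sign doesn't affect v_p.) So v_3(129) = 1.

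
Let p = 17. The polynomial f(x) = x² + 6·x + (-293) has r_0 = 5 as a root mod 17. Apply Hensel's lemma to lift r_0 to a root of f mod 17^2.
r_1 = 56 (mod 289)

Hensel: r_{i+1} = r_i − f(r_i)·(f′(r_i))^{-1} mod 17^{i+2}, f′(x) = 2x + 6. Iterate:
  r_0 = 5 (mod 17)
  r_1 = 56 (mod 289)
Final: r = 56 satisfies f(r) ≡ 0 mod 17^2.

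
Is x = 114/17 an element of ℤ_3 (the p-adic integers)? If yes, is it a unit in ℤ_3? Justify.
x ∈ ℤ_3 but not a unit; v_3(x) = 1 > 0

ℤ_3 = {x ∈ ℚ_3 : v_3(x) ≥ 0} and ℤ_3^× = {x ∈ ℤ_3 : v_3(x) = 0}. Here v_3(114/17) = v_3(num) − v_3(den) = 1; compare against these criteria.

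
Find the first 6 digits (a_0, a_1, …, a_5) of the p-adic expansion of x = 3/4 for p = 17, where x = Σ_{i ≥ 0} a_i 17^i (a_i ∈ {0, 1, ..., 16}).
(a_0, …, a_5) = (5, 4, 4, 4, 4, 4)

v_17(3/4) = 0 (numerator and denominator both coprime to 17), so x ∈ ℤ_17^×. Compute digits iteratively via a_i = x_i mod 17, x_{i+1} = (x_i − a_i)/17, with x_0 = x:
  x_0 = 3/4;  a_0 = 5;  x_1 = (x_0 − 5)/17 = -1/4
  x_1 = -1/4;  a_1 = 4;  x_2 = (x_1 − 4)/17 = -1/4
  x_2 = -1/4;  a_2 = 4;  x_3 = (x_2 − 4)/17 = -1/4
  x_3 = -1/4;  a_3 = 4;  x_4 = (x_3 − 4)/17 = -1/4
  x_4 = -1/4;  a_4 = 4;  x_5 = (x_4 − 4)/17 = -1/4
  x_5 = -1/4;  a_5 = 4;  x_6 = (x_5 − 4)/17 = -1/4
Digits: (5, 4, 4, 4, 4, 4).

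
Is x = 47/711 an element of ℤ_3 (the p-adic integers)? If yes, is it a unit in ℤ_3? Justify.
x ∉ ℤ_3 (v_3(x) = -2 < 0)

ℤ_3 = {x ∈ ℚ_3 : v_3(x) ≥ 0} and ℤ_3^× = {x ∈ ℤ_3 : v_3(x) = 0}. Here v_3(47/711) = v_3(num) − v_3(den) = -2; compare against these criteria.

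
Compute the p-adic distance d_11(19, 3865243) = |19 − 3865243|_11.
d_11(19, 3865243) = 1/161051

Step 1 — x − y = 19 − 3865243 = -3865224. Step 2 — v_11(-3865224) = 5 (factor: -3865224 = −(11^5 · 24); the sign does not affect v_p). Step 3 — |x − y|_11 = 11^{-5} = 1/161051.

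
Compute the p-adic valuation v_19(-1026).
v_19(-1026) = 1

v_19(n) is the largest exponent k such that 19^k divides n. Factor out: -1026 = -19^1 · 54. (Sign doesn't affect v_p.) So v_19(-1026) = 1.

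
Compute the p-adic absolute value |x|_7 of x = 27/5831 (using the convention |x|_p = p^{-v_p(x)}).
|27/5831|_7 = 343

Step 1 — compute v_7(x) by factoring powers of 7 out of the numerator and denominator: v_7(27/5831) = -3. Step 2 — apply |x|_p = p^{-v_p(x)} = 7^{3} = 343.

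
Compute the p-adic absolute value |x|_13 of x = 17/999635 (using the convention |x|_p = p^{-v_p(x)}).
|17/999635|_13 = 28561

Step 1 — compute v_13(x) by factoring powers of 13 out of the numerator and denominator: v_13(17/999635) = -4. Step 2 — apply |x|_p = p^{-v_p(x)} = 13^{4} = 28561.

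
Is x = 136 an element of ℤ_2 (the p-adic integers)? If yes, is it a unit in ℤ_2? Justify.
x ∈ ℤ_2 but not a unit; v_2(x) = 3 > 0

ℤ_2 = {x ∈ ℚ_2 : v_2(x) ≥ 0} and ℤ_2^× = {x ∈ ℤ_2 : v_2(x) = 0}. Here v_2(136) = v_2(num) − v_2(den) = 3; compare against these criteria.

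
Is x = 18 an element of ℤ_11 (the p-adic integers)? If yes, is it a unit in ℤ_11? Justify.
x ∈ ℤ_11^× (unit); v_11(x) = 0

ℤ_11 = {x ∈ ℚ_11 : v_11(x) ≥ 0} and ℤ_11^× = {x ∈ ℤ_11 : v_11(x) = 0}. Here v_11(18) = v_11(num) − v_11(den) = 0; compare against these criteria.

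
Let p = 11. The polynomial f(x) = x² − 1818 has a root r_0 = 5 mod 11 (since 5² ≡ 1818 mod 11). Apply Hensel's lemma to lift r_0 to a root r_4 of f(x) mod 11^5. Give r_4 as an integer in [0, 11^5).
r_4 = 85453 (mod 161051)

Hensel's recurrence: r_{i+1} = r_i − f(r_i)·(f′(r_i))^{-1} mod 11^{i+2}, with f′(x) = 2x. Iterate:
  r_0 = 5 (mod 11)
  r_1 = 27 (mod 121)
  r_2 = 269 (mod 1331)
  r_3 = 12248 (mod 14641)
  r_4 = 85453 (mod 161051)
Final: r_4 = 85453, and one checks f(r_4) ≡ 0 mod 11^5.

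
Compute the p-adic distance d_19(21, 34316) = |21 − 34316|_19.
d_19(21, 34316) = 1/6859

Step 1 — x − y = 21 − 34316 = -34295. Step 2 — v_19(-34295) = 3 (factor: -34295 = −(19^3 · 5); the sign does not affect v_p). Step 3 — |x − y|_19 = 19^{-3} = 1/6859.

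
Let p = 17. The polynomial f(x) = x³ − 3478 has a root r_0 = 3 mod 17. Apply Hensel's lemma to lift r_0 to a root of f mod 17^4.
r_3 = 49218 (mod 83521)

Hensel: r_{i+1} = r_i − f(r_i)/f′(r_i) mod 17^{i+2}, where f′(x) = 3x². Iterate:
  r_0 = 3 (mod 17)
  r_1 = 88 (mod 289)
  r_2 = 88 (mod 4913)
  r_3 = 49218 (mod 83521)
Final: r = 49218 with f(r) ≡ 0 mod 17^4.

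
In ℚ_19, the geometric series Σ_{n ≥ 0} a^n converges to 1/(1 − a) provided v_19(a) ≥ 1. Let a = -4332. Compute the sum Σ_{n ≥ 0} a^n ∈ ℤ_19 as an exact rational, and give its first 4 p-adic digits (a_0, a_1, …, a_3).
Σ a^n = 1/(1 − a) = 1/4333;  first 4 digits = (1, 0, 7, 18)

v_19(a) = 2 ≥ 1, so the series converges in ℤ_19 to 1/(1 − a) = 1/(1 − (-4332)) = 1/4333. Expand this rational in ℤ_19: compute digits iteratively via d_i = x_i mod 19, x_{i+1} = (x_i − d_i)/19. The first 4 digits are (1, 0, 7, 18).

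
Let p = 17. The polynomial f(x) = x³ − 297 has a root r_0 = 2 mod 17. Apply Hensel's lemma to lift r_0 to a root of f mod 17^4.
r_3 = 76587 (mod 83521)

Hensel: r_{i+1} = r_i − f(r_i)/f′(r_i) mod 17^{i+2}, where f′(x) = 3x². Iterate:
  r_0 = 2 (mod 17)
  r_1 = 2 (mod 289)
  r_2 = 2892 (mod 4913)
  r_3 = 76587 (mod 83521)
Final: r = 76587 with f(r) ≡ 0 mod 17^4.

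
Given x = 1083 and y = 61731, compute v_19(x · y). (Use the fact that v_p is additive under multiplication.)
v_19(66854673) = 5

v_p(x) = 2 (factor: 1083 = 19^2 · 3); v_p(y) = 3 (factor: 61731 = 19^3 · 9). Additivity: v_p(xy) = v_p(x) + v_p(y) = 2 + 3 = 5. (Direct check: xy = 66854673 = 19^5 · (27).)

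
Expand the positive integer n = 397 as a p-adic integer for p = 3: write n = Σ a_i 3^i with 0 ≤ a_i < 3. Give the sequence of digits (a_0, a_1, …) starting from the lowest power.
(a_0, a_1, …) = (1, 0, 2, 2, 1, 1)

Repeated division by 3 gives the digits low-to-high: 397 = 1 + 2·3^2 + 2·3^3 + 1·3^4 + 1·3^5. Digit sequence: (1, 0, 2, 2, 1, 1).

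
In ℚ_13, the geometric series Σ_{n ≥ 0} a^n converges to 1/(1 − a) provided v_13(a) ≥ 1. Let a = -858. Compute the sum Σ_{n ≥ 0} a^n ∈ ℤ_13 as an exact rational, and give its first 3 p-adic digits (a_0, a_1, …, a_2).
Σ a^n = 1/(1 − a) = 1/859;  first 3 digits = (1, 12, 8)

v_13(a) = 1 ≥ 1, so the series converges in ℤ_13 to 1/(1 − a) = 1/(1 − (-858)) = 1/859. Expand this rational in ℤ_13: compute digits iteratively via d_i = x_i mod 13, x_{i+1} = (x_i − d_i)/13. The first 3 digits are (1, 12, 8).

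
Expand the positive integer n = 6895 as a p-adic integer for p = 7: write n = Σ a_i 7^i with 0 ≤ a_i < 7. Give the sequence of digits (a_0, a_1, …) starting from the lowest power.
(a_0, a_1, …) = (0, 5, 0, 6, 2)

Repeated division by 7 gives the digits low-to-high: 6895 = 5·7^1 + 6·7^3 + 2·7^4. Digit sequence: (0, 5, 0, 6, 2).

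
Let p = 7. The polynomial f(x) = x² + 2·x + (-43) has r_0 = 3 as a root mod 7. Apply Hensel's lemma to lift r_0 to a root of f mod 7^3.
r_2 = 80 (mod 343)

Hensel: r_{i+1} = r_i − f(r_i)·(f′(r_i))^{-1} mod 7^{i+2}, f′(x) = 2x + 2. Iterate:
  r_0 = 3 (mod 7)
  r_1 = 31 (mod 49)
  r_2 = 80 (mod 343)
Final: r = 80 satisfies f(r) ≡ 0 mod 7^3.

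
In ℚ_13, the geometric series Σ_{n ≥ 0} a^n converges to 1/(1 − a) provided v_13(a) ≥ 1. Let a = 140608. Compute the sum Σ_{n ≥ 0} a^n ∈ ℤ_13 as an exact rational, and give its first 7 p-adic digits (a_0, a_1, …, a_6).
Σ a^n = 1/(1 − a) = -1/140607;  first 7 digits = (1, 0, 0, 12, 4, 0, 1)

v_13(a) = 3 ≥ 1, so the series converges in ℤ_13 to 1/(1 − a) = 1/(1 − 140608) = -1/140607. Expand this rational in ℤ_13: compute digits iteratively via d_i = x_i mod 13, x_{i+1} = (x_i − d_i)/13. The first 7 digits are (1, 0, 0, 12, 4, 0, 1).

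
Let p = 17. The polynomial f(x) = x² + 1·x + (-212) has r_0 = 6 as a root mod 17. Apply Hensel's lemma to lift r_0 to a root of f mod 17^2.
r_1 = 108 (mod 289)

Hensel: r_{i+1} = r_i − f(r_i)·(f′(r_i))^{-1} mod 17^{i+2}, f′(x) = 2x + 1. Iterate:
  r_0 = 6 (mod 17)
  r_1 = 108 (mod 289)
Final: r = 108 satisfies f(r) ≡ 0 mod 17^2.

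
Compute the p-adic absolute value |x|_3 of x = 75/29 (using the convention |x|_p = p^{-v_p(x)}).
|75/29|_3 = 1/3

Step 1 — compute v_3(x) by factoring powers of 3 out of the numerator and denominator: v_3(75/29) = 1. Step 2 — apply |x|_p = p^{-v_p(x)} = 3^{-1} = 1/3.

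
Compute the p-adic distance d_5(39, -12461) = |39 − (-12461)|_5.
d_5(39, -12461) = 1/3125

Step 1 — x − y = 39 − (-12461) = 12500. Step 2 — v_5(12500) = 5 (factor: 12500 = (5^5 · 4); the sign does not affect v_p). Step 3 — |x − y|_5 = 5^{-5} = 1/3125.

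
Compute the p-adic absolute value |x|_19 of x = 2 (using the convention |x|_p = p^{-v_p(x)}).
|2|_19 = 1

Step 1 — compute v_19(x) by factoring powers of 19 out of the numerator and denominator: v_19(2) = 0. Step 2 — apply |x|_p = p^{-v_p(x)} = 19^{0} = 1.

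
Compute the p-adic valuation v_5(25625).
v_5(25625) = 4

v_5(n) is the largest exponent k such that 5^k divides n. Factor out: 25625 = 5^4 · 41. (Sign doesn't affect v_p.) So v_5(25625) = 4.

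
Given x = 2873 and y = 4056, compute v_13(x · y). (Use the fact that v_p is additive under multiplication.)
v_13(11652888) = 4

v_p(x) = 2 (factor: 2873 = 13^2 · 17); v_p(y) = 2 (factor: 4056 = 13^2 · 24). Additivity: v_p(xy) = v_p(x) + v_p(y) = 2 + 2 = 4. (Direct check: xy = 11652888 = 13^4 · (408).)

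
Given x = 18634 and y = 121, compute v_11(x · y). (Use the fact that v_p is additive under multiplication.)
v_11(2254714) = 5

v_p(x) = 3 (factor: 18634 = 11^3 · 14); v_p(y) = 2 (factor: 121 = 11^2 · 1). Additivity: v_p(xy) = v_p(x) + v_p(y) = 3 + 2 = 5. (Direct check: xy = 2254714 = 11^5 · (14).)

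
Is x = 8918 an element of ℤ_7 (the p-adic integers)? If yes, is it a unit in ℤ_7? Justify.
x ∈ ℤ_7 but not a unit; v_7(x) = 3 > 0

ℤ_7 = {x ∈ ℚ_7 : v_7(x) ≥ 0} and ℤ_7^× = {x ∈ ℤ_7 : v_7(x) = 0}. Here v_7(8918) = v_7(num) − v_7(den) = 3; compare against these criteria.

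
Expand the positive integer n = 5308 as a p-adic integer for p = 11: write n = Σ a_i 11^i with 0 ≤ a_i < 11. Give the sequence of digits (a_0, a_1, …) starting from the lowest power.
(a_0, a_1, …) = (6, 9, 10, 3)

Repeated division by 11 gives the digits low-to-high: 5308 = 6 + 9·11^1 + 10·11^2 + 3·11^3. Digit sequence: (6, 9, 10, 3).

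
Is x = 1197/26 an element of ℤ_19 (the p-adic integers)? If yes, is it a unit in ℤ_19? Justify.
x ∈ ℤ_19 but not a unit; v_19(x) = 1 > 0

ℤ_19 = {x ∈ ℚ_19 : v_19(x) ≥ 0} and ℤ_19^× = {x ∈ ℤ_19 : v_19(x) = 0}. Here v_19(1197/26) = v_19(num) − v_19(den) = 1; compare against these criteria.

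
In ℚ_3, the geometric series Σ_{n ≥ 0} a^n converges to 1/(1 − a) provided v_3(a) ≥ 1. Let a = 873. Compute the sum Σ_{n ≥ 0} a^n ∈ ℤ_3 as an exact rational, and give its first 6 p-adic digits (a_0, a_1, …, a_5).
Σ a^n = 1/(1 − a) = -1/872;  first 6 digits = (1, 0, 1, 2, 2, 1)

v_3(a) = 2 ≥ 1, so the series converges in ℤ_3 to 1/(1 − a) = 1/(1 − 873) = -1/872. Expand this rational in ℤ_3: compute digits iteratively via d_i = x_i mod 3, x_{i+1} = (x_i − d_i)/3. The first 6 digits are (1, 0, 1, 2, 2, 1).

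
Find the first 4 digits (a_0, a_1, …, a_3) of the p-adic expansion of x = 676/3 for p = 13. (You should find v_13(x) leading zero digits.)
(a_0, …, a_3) = (0, 0, 10, 8)

v_13(676/3) = 2, so a_0 = ... = a_1 = 0. Factor out: x = 13^2 · u with u = 4/3 a unit in ℤ_13. Expand u iteratively via a_{v+i} = u_i mod 13, u_{i+1} = (u_i − a_{v+i})/13:
  u_0 = 4/3;  a_2 = 10;  u_1 = (u_0 − 10)/13 = -2/3
  u_1 = -2/3;  a_3 = 8;  u_2 = (u_1 − 8)/13 = -2/3
Digits: (0, 0, 10, 8).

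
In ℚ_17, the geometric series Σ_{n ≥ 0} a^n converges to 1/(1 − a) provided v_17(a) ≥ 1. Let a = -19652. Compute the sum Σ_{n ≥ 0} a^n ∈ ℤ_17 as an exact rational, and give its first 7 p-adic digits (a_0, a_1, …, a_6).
Σ a^n = 1/(1 − a) = 1/19653;  first 7 digits = (1, 0, 0, 13, 16, 16, 15)

v_17(a) = 3 ≥ 1, so the series converges in ℤ_17 to 1/(1 − a) = 1/(1 − (-19652)) = 1/19653. Expand this rational in ℤ_17: compute digits iteratively via d_i = x_i mod 17, x_{i+1} = (x_i − d_i)/17. The first 7 digits are (1, 0, 0, 13, 16, 16, 15).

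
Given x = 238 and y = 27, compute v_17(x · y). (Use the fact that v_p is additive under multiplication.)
v_17(6426) = 1

v_p(x) = 1 (factor: 238 = 17^1 · 14); v_p(y) = 0 (factor: 27 = 17^0 · 27). Additivity: v_p(xy) = v_p(x) + v_p(y) = 1 + 0 = 1. (Direct check: xy = 6426 = 17^1 · (378).)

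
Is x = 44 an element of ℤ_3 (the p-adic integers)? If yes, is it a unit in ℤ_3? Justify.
x ∈ ℤ_3^× (unit); v_3(x) = 0

ℤ_3 = {x ∈ ℚ_3 : v_3(x) ≥ 0} and ℤ_3^× = {x ∈ ℤ_3 : v_3(x) = 0}. Here v_3(44) = v_3(num) − v_3(den) = 0; compare against these criteria.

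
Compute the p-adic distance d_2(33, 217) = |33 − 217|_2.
d_2(33, 217) = 1/8

Step 1 — x − y = 33 − 217 = -184. Step 2 — v_2(-184) = 3 (factor: -184 = −(2^3 · 23); the sign does not affect v_p). Step 3 — |x − y|_2 = 2^{-3} = 1/8.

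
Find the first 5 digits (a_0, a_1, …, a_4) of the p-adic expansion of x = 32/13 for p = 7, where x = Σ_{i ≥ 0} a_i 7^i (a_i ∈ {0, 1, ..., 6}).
(a_0, …, a_4) = (3, 1, 2, 4, 1)

v_7(32/13) = 0 (numerator and denominator both coprime to 7), so x ∈ ℤ_7^×. Compute digits iteratively via a_i = x_i mod 7, x_{i+1} = (x_i − a_i)/7, with x_0 = x:
  x_0 = 32/13;  a_0 = 3;  x_1 = (x_0 − 3)/7 = -1/13
  x_1 = -1/13;  a_1 = 1;  x_2 = (x_1 − 1)/7 = -2/13
  x_2 = -2/13;  a_2 = 2;  x_3 = (x_2 − 2)/7 = -4/13
  x_3 = -4/13;  a_3 = 4;  x_4 = (x_3 − 4)/7 = -8/13
  x_4 = -8/13;  a_4 = 1;  x_5 = (x_4 − 1)/7 = -3/13
Digits: (3, 1, 2, 4, 1).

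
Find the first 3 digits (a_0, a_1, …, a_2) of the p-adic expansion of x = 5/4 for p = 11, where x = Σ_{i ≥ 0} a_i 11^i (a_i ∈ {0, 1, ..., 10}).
(a_0, …, a_2) = (4, 8, 2)

v_11(5/4) = 0 (numerator and denominator both coprime to 11), so x ∈ ℤ_11^×. Compute digits iteratively via a_i = x_i mod 11, x_{i+1} = (x_i − a_i)/11, with x_0 = x:
  x_0 = 5/4;  a_0 = 4;  x_1 = (x_0 − 4)/11 = -1/4
  x_1 = -1/4;  a_1 = 8;  x_2 = (x_1 − 8)/11 = -3/4
  x_2 = -3/4;  a_2 = 2;  x_3 = (x_2 − 2)/11 = -1/4
Digits: (4, 8, 2).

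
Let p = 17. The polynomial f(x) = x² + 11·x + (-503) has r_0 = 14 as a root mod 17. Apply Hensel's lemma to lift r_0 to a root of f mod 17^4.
r_3 = 52238 (mod 83521)

Hensel: r_{i+1} = r_i − f(r_i)·(f′(r_i))^{-1} mod 17^{i+2}, f′(x) = 2x + 11. Iterate:
  r_0 = 14 (mod 17)
  r_1 = 218 (mod 289)
  r_2 = 3108 (mod 4913)
  r_3 = 52238 (mod 83521)
Final: r = 52238 satisfies f(r) ≡ 0 mod 17^4.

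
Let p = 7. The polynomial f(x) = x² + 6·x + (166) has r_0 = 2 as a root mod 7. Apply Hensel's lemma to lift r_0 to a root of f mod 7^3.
r_2 = 317 (mod 343)

Hensel: r_{i+1} = r_i − f(r_i)·(f′(r_i))^{-1} mod 7^{i+2}, f′(x) = 2x + 6. Iterate:
  r_0 = 2 (mod 7)
  r_1 = 23 (mod 49)
  r_2 = 317 (mod 343)
Final: r = 317 satisfies f(r) ≡ 0 mod 7^3.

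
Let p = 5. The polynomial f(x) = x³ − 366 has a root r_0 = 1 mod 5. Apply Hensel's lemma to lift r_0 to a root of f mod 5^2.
r_1 = 6 (mod 25)

Hensel: r_{i+1} = r_i − f(r_i)/f′(r_i) mod 5^{i+2}, where f′(x) = 3x². Iterate:
  r_0 = 1 (mod 5)
  r_1 = 6 (mod 25)
Final: r = 6 with f(r) ≡ 0 mod 5^2.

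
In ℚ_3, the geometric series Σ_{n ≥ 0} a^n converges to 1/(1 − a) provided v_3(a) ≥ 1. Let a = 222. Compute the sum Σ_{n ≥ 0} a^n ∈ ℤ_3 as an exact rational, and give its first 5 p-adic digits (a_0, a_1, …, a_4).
Σ a^n = 1/(1 − a) = -1/221;  first 5 digits = (1, 2, 1, 2, 2)

v_3(a) = 1 ≥ 1, so the series converges in ℤ_3 to 1/(1 − a) = 1/(1 − 222) = -1/221. Expand this rational in ℤ_3: compute digits iteratively via d_i = x_i mod 3, x_{i+1} = (x_i − d_i)/3. The first 5 digits are (1, 2, 1, 2, 2).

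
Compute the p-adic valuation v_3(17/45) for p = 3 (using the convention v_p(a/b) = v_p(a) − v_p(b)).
v_3(17/45) = -2

Factor powers of 3 from the numerator and denominator of the reduced fraction: 17 = 3^0 · 17 and 45 = 3^2 · 5. Apply v_p(a/b) = v_p(a) − v_p(b): v_3(17/45) = 0 − 2 = -2.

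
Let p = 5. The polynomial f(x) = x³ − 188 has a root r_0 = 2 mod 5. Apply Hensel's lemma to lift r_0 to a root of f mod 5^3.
r_2 = 92 (mod 125)

Hensel: r_{i+1} = r_i − f(r_i)/f′(r_i) mod 5^{i+2}, where f′(x) = 3x². Iterate:
  r_0 = 2 (mod 5)
  r_1 = 17 (mod 25)
  r_2 = 92 (mod 125)
Final: r = 92 with f(r) ≡ 0 mod 5^3.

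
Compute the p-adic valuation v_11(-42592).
v_11(-42592) = 3

v_11(n) is the largest exponent k such that 11^k divides n. Factor out: -42592 = -11^3 · 32. (Sign doesn't affect v_p.) So v_11(-42592) = 3.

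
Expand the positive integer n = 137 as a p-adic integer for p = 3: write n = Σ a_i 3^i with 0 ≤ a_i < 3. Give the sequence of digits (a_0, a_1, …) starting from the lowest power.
(a_0, a_1, …) = (2, 0, 0, 2, 1)

Repeated division by 3 gives the digits low-to-high: 137 = 2 + 2·3^3 + 1·3^4. Digit sequence: (2, 0, 0, 2, 1).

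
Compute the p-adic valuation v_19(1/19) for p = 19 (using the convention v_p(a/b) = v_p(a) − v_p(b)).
v_19(1/19) = -1

Factor powers of 19 from the numerator and denominator of the reduced fraction: 1 = 19^0 · 1 and 19 = 19^1 · 1. Apply v_p(a/b) = v_p(a) − v_p(b): v_19(1/19) = 0 − 1 = -1.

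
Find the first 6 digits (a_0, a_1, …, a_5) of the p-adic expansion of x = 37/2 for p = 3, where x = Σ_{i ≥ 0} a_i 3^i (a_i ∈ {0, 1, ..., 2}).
(a_0, …, a_5) = (2, 1, 0, 2, 1, 1)

v_3(37/2) = 0 (numerator and denominator both coprime to 3), so x ∈ ℤ_3^×. Compute digits iteratively via a_i = x_i mod 3, x_{i+1} = (x_i − a_i)/3, with x_0 = x:
  x_0 = 37/2;  a_0 = 2;  x_1 = (x_0 − 2)/3 = 11/2
  x_1 = 11/2;  a_1 = 1;  x_2 = (x_1 − 1)/3 = 3/2
  x_2 = 3/2;  a_2 = 0;  x_3 = (x_2 − 0)/3 = 1/2
  x_3 = 1/2;  a_3 = 2;  x_4 = (x_3 − 2)/3 = -1/2
  x_4 = -1/2;  a_4 = 1;  x_5 = (x_4 − 1)/3 = -1/2
  x_5 = -1/2;  a_5 = 1;  x_6 = (x_5 − 1)/3 = -1/2
Digits: (2, 1, 0, 2, 1, 1).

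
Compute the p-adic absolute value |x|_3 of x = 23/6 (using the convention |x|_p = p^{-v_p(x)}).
|23/6|_3 = 3

Step 1 — compute v_3(x) by factoring powers of 3 out of the numerator and denominator: v_3(23/6) = -1. Step 2 — apply |x|_p = p^{-v_p(x)} = 3^{1} = 3.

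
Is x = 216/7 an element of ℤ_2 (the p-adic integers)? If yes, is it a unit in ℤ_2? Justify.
x ∈ ℤ_2 but not a unit; v_2(x) = 3 > 0

ℤ_2 = {x ∈ ℚ_2 : v_2(x) ≥ 0} and ℤ_2^× = {x ∈ ℤ_2 : v_2(x) = 0}. Here v_2(216/7) = v_2(num) − v_2(den) = 3; compare against these criteria.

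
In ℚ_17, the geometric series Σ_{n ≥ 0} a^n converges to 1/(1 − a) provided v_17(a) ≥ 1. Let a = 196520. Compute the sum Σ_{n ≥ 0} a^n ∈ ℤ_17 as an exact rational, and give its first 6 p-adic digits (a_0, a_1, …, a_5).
Σ a^n = 1/(1 − a) = -1/196519;  first 6 digits = (1, 0, 0, 6, 2, 0)

v_17(a) = 3 ≥ 1, so the series converges in ℤ_17 to 1/(1 − a) = 1/(1 − 196520) = -1/196519. Expand this rational in ℤ_17: compute digits iteratively via d_i = x_i mod 17, x_{i+1} = (x_i − d_i)/17. The first 6 digits are (1, 0, 0, 6, 2, 0).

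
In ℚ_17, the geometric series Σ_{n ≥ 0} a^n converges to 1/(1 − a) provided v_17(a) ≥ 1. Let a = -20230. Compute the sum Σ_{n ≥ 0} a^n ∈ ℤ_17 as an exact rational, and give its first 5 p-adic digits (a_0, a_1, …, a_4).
Σ a^n = 1/(1 − a) = 1/20231;  first 5 digits = (1, 0, 15, 12, 3)

v_17(a) = 2 ≥ 1, so the series converges in ℤ_17 to 1/(1 − a) = 1/(1 − (-20230)) = 1/20231. Expand this rational in ℤ_17: compute digits iteratively via d_i = x_i mod 17, x_{i+1} = (x_i − d_i)/17. The first 5 digits are (1, 0, 15, 12, 3).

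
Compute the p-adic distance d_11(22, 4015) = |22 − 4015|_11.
d_11(22, 4015) = 1/1331

Step 1 — x − y = 22 − 4015 = -3993. Step 2 — v_11(-3993) = 3 (factor: -3993 = −(11^3 · 3); the sign does not affect v_p). Step 3 — |x − y|_11 = 11^{-3} = 1/1331.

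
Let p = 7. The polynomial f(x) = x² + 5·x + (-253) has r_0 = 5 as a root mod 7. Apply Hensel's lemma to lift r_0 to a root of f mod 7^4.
r_3 = 1090 (mod 2401)

Hensel: r_{i+1} = r_i − f(r_i)·(f′(r_i))^{-1} mod 7^{i+2}, f′(x) = 2x + 5. Iterate:
  r_0 = 5 (mod 7)
  r_1 = 12 (mod 49)
  r_2 = 61 (mod 343)
  r_3 = 1090 (mod 2401)
Final: r = 1090 satisfies f(r) ≡ 0 mod 7^4.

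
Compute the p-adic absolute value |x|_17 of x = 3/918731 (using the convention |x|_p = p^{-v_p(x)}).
|3/918731|_17 = 83521

Step 1 — compute v_17(x) by factoring powers of 17 out of the numerator and denominator: v_17(3/918731) = -4. Step 2 — apply |x|_p = p^{-v_p(x)} = 17^{4} = 83521.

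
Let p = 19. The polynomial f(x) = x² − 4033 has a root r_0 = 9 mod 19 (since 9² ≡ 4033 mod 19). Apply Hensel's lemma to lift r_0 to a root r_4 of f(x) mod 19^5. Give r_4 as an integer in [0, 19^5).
r_4 = 2287685 (mod 2476099)

Hensel's recurrence: r_{i+1} = r_i − f(r_i)·(f′(r_i))^{-1} mod 19^{i+2}, with f′(x) = 2x. Iterate:
  r_0 = 9 (mod 19)
  r_1 = 28 (mod 361)
  r_2 = 3638 (mod 6859)
  r_3 = 72228 (mod 130321)
  r_4 = 2287685 (mod 2476099)
Final: r_4 = 2287685, and one checks f(r_4) ≡ 0 mod 19^5.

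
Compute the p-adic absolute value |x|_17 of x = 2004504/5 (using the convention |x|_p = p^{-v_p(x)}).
|2004504/5|_17 = 1/83521

Step 1 — compute v_17(x) by factoring powers of 17 out of the numerator and denominator: v_17(2004504/5) = 4. Step 2 — apply |x|_p = p^{-v_p(x)} = 17^{-4} = 1/83521.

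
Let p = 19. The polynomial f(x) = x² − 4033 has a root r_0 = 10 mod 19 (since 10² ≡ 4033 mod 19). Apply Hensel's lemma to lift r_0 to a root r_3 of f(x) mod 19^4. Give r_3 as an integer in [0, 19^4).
r_3 = 58093 (mod 130321)

Hensel's recurrence: r_{i+1} = r_i − f(r_i)·(f′(r_i))^{-1} mod 19^{i+2}, with f′(x) = 2x. Iterate:
  r_0 = 10 (mod 19)
  r_1 = 333 (mod 361)
  r_2 = 3221 (mod 6859)
  r_3 = 58093 (mod 130321)
Final: r_3 = 58093, and one checks f(r_3) ≡ 0 mod 19^4.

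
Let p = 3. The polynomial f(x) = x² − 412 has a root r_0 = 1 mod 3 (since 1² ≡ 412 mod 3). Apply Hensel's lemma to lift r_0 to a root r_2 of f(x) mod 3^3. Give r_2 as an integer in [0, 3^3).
r_2 = 13 (mod 27)

Hensel's recurrence: r_{i+1} = r_i − f(r_i)·(f′(r_i))^{-1} mod 3^{i+2}, with f′(x) = 2x. Iterate:
  r_0 = 1 (mod 3)
  r_1 = 4 (mod 9)
  r_2 = 13 (mod 27)
Final: r_2 = 13, and one checks f(r_2) ≡ 0 mod 3^3.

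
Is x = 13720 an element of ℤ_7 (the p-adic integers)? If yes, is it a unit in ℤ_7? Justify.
x ∈ ℤ_7 but not a unit; v_7(x) = 3 > 0

ℤ_7 = {x ∈ ℚ_7 : v_7(x) ≥ 0} and ℤ_7^× = {x ∈ ℤ_7 : v_7(x) = 0}. Here v_7(13720) = v_7(num) − v_7(den) = 3; compare against these criteria.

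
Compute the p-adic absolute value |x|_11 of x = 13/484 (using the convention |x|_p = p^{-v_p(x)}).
|13/484|_11 = 121

Step 1 — compute v_11(x) by factoring powers of 11 out of the numerator and denominator: v_11(13/484) = -2. Step 2 — apply |x|_p = p^{-v_p(x)} = 11^{2} = 121.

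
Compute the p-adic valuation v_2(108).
v_2(108) = 2

v_2(n) is the largest exponent k such that 2^k divides n. Factor out: 108 = 2^2 · 27. (Sign doesn't affect v_p.) So v_2(108) = 2.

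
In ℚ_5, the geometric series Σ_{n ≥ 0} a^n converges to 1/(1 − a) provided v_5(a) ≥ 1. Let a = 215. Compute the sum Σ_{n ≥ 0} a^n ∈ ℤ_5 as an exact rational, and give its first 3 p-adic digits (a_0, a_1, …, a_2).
Σ a^n = 1/(1 − a) = -1/214;  first 3 digits = (1, 3, 2)

v_5(a) = 1 ≥ 1, so the series converges in ℤ_5 to 1/(1 − a) = 1/(1 − 215) = -1/214. Expand this rational in ℤ_5: compute digits iteratively via d_i = x_i mod 5, x_{i+1} = (x_i − d_i)/5. The first 3 digits are (1, 3, 2).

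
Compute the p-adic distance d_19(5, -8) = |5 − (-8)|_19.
d_19(5, -8) = 1

Step 1 — x − y = 5 − (-8) = 13. Step 2 — v_19(13) = 0 (factor: 13 = (19^0 · 13); the sign does not affect v_p). Step 3 — |x − y|_19 = 19^{0} = 1.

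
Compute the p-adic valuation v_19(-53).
v_19(-53) = 0

v_19(n) is the largest exponent k such that 19^k divides n. Factor out: -53 = -19^0 · 53. (Sign doesn't affect v_p.) So v_19(-53) = 0.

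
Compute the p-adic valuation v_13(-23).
v_13(-23) = 0

v_13(n) is the largest exponent k such that 13^k divides n. Factor out: -23 = -13^0 · 23. (Sign doesn't affect v_p.) So v_13(-23) = 0.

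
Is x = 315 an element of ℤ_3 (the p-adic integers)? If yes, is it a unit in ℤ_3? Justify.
x ∈ ℤ_3 but not a unit; v_3(x) = 2 > 0

ℤ_3 = {x ∈ ℚ_3 : v_3(x) ≥ 0} and ℤ_3^× = {x ∈ ℤ_3 : v_3(x) = 0}. Here v_3(315) = v_3(num) − v_3(den) = 2; compare against these criteria.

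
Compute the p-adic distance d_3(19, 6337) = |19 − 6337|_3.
d_3(19, 6337) = 1/243

Step 1 — x − y = 19 − 6337 = -6318. Step 2 — v_3(-6318) = 5 (factor: -6318 = −(3^5 · 26); the sign does not affect v_p). Step 3 — |x − y|_3 = 3^{-5} = 1/243.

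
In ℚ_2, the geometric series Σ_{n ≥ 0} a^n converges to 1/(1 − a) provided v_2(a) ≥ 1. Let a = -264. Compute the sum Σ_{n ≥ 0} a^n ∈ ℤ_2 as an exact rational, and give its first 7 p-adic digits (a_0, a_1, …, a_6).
Σ a^n = 1/(1 − a) = 1/265;  first 7 digits = (1, 0, 0, 1, 1, 1, 0)

v_2(a) = 3 ≥ 1, so the series converges in ℤ_2 to 1/(1 − a) = 1/(1 − (-264)) = 1/265. Expand this rational in ℤ_2: compute digits iteratively via d_i = x_i mod 2, x_{i+1} = (x_i − d_i)/2. The first 7 digits are (1, 0, 0, 1, 1, 1, 0).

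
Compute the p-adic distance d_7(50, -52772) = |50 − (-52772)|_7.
d_7(50, -52772) = 1/2401

Step 1 — x − y = 50 − (-52772) = 52822. Step 2 — v_7(52822) = 4 (factor: 52822 = (7^4 · 22); the sign does not affect v_p). Step 3 — |x − y|_7 = 7^{-4} = 1/2401.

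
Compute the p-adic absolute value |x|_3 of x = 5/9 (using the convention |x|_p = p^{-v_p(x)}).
|5/9|_3 = 9

Step 1 — compute v_3(x) by factoring powers of 3 out of the numerator and denominator: v_3(5/9) = -2. Step 2 — apply |x|_p = p^{-v_p(x)} = 3^{2} = 9.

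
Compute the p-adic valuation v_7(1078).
v_7(1078) = 2

v_7(n) is the largest exponent k such that 7^k divides n. Factor out: 1078 = 7^2 · 22. (Sign doesn't affect v_p.) So v_7(1078) = 2.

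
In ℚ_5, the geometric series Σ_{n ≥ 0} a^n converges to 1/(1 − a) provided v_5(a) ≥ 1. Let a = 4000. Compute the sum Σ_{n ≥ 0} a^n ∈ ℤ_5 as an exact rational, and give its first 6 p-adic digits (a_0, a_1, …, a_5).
Σ a^n = 1/(1 − a) = -1/3999;  first 6 digits = (1, 0, 0, 2, 1, 1)

v_5(a) = 3 ≥ 1, so the series converges in ℤ_5 to 1/(1 − a) = 1/(1 − 4000) = -1/3999. Expand this rational in ℤ_5: compute digits iteratively via d_i = x_i mod 5, x_{i+1} = (x_i − d_i)/5. The first 6 digits are (1, 0, 0, 2, 1, 1).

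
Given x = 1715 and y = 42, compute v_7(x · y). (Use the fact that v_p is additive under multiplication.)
v_7(72030) = 4

v_p(x) = 3 (factor: 1715 = 7^3 · 5); v_p(y) = 1 (factor: 42 = 7^1 · 6). Additivity: v_p(xy) = v_p(x) + v_p(y) = 3 + 1 = 4. (Direct check: xy = 72030 = 7^4 · (30).)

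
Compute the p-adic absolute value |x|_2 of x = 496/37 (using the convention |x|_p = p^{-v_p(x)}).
|496/37|_2 = 1/16

Step 1 — compute v_2(x) by factoring powers of 2 out of the numerator and denominator: v_2(496/37) = 4. Step 2 — apply |x|_p = p^{-v_p(x)} = 2^{-4} = 1/16.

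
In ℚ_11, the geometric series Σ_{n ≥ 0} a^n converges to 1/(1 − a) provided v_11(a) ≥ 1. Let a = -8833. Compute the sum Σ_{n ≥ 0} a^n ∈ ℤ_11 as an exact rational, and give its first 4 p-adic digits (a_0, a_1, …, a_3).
Σ a^n = 1/(1 − a) = 1/8834;  first 4 digits = (1, 0, 4, 4)

v_11(a) = 2 ≥ 1, so the series converges in ℤ_11 to 1/(1 − a) = 1/(1 − (-8833)) = 1/8834. Expand this rational in ℤ_11: compute digits iteratively via d_i = x_i mod 11, x_{i+1} = (x_i − d_i)/11. The first 4 digits are (1, 0, 4, 4).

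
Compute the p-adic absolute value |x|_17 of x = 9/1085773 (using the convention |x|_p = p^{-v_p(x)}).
|9/1085773|_17 = 83521

Step 1 — compute v_17(x) by factoring powers of 17 out of the numerator and denominator: v_17(9/1085773) = -4. Step 2 — apply |x|_p = p^{-v_p(x)} = 17^{4} = 83521.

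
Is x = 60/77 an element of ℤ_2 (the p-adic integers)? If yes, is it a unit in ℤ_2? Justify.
x ∈ ℤ_2 but not a unit; v_2(x) = 2 > 0

ℤ_2 = {x ∈ ℚ_2 : v_2(x) ≥ 0} and ℤ_2^× = {x ∈ ℤ_2 : v_2(x) = 0}. Here v_2(60/77) = v_2(num) − v_2(den) = 2; compare against these criteria.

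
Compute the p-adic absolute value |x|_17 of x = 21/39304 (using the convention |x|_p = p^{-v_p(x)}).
|21/39304|_17 = 4913

Step 1 — compute v_17(x) by factoring powers of 17 out of the numerator and denominator: v_17(21/39304) = -3. Step 2 — apply |x|_p = p^{-v_p(x)} = 17^{3} = 4913.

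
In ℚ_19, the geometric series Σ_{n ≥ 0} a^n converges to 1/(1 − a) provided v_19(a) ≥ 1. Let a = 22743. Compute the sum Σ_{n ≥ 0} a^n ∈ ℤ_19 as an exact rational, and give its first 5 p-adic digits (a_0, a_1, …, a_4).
Σ a^n = 1/(1 − a) = -1/22742;  first 5 digits = (1, 0, 6, 3, 17)

v_19(a) = 2 ≥ 1, so the series converges in ℤ_19 to 1/(1 − a) = 1/(1 − 22743) = -1/22742. Expand this rational in ℤ_19: compute digits iteratively via d_i = x_i mod 19, x_{i+1} = (x_i − d_i)/19. The first 5 digits are (1, 0, 6, 3, 17).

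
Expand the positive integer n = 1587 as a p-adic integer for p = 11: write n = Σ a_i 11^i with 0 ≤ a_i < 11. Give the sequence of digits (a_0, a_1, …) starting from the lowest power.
(a_0, a_1, …) = (3, 1, 2, 1)

Repeated division by 11 gives the digits low-to-high: 1587 = 3 + 1·11^1 + 2·11^2 + 1·11^3. Digit sequence: (3, 1, 2, 1).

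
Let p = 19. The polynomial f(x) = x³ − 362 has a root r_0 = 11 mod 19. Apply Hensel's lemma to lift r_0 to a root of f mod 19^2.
r_1 = 68 (mod 361)

Hensel: r_{i+1} = r_i − f(r_i)/f′(r_i) mod 19^{i+2}, where f′(x) = 3x². Iterate:
  r_0 = 11 (mod 19)
  r_1 = 68 (mod 361)
Final: r = 68 with f(r) ≡ 0 mod 19^2.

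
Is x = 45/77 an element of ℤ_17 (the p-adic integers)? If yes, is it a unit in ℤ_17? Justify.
x ∈ ℤ_17^× (unit); v_17(x) = 0

ℤ_17 = {x ∈ ℚ_17 : v_17(x) ≥ 0} and ℤ_17^× = {x ∈ ℤ_17 : v_17(x) = 0}. Here v_17(45/77) = v_17(num) − v_17(den) = 0; compare against these criteria.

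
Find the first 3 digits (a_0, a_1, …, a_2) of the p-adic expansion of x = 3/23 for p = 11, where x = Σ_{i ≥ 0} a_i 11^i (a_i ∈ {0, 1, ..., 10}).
(a_0, …, a_2) = (3, 5, 0)

v_11(3/23) = 0 (numerator and denominator both coprime to 11), so x ∈ ℤ_11^×. Compute digits iteratively via a_i = x_i mod 11, x_{i+1} = (x_i − a_i)/11, with x_0 = x:
  x_0 = 3/23;  a_0 = 3;  x_1 = (x_0 − 3)/11 = -6/23
  x_1 = -6/23;  a_1 = 5;  x_2 = (x_1 − 5)/11 = -11/23
  x_2 = -11/23;  a_2 = 0;  x_3 = (x_2 − 0)/11 = -1/23
Digits: (3, 5, 0).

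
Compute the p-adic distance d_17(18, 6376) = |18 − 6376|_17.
d_17(18, 6376) = 1/289

Step 1 — x − y = 18 − 6376 = -6358. Step 2 — v_17(-6358) = 2 (factor: -6358 = −(17^2 · 22); the sign does not affect v_p). Step 3 — |x − y|_17 = 17^{-2} = 1/289.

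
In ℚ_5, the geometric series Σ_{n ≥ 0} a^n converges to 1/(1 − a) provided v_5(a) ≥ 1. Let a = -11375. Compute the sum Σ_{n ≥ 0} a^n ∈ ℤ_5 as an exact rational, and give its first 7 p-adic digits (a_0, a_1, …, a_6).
Σ a^n = 1/(1 − a) = 1/11376;  first 7 digits = (1, 0, 0, 4, 1, 1, 0)

v_5(a) = 3 ≥ 1, so the series converges in ℤ_5 to 1/(1 − a) = 1/(1 − (-11375)) = 1/11376. Expand this rational in ℤ_5: compute digits iteratively via d_i = x_i mod 5, x_{i+1} = (x_i − d_i)/5. The first 7 digits are (1, 0, 0, 4, 1, 1, 0).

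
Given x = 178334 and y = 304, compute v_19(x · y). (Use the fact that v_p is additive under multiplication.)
v_19(54213536) = 4

v_p(x) = 3 (factor: 178334 = 19^3 · 26); v_p(y) = 1 (factor: 304 = 19^1 · 16). Additivity: v_p(xy) = v_p(x) + v_p(y) = 3 + 1 = 4. (Direct check: xy = 54213536 = 19^4 · (416).)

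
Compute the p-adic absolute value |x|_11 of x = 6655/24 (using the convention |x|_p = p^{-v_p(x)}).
|6655/24|_11 = 1/1331

Step 1 — compute v_11(x) by factoring powers of 11 out of the numerator and denominator: v_11(6655/24) = 3. Step 2 — apply |x|_p = p^{-v_p(x)} = 11^{-3} = 1/1331.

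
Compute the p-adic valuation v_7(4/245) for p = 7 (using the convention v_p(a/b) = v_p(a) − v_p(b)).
v_7(4/245) = -2

Factor powers of 7 from the numerator and denominator of the reduced fraction: 4 = 7^0 · 4 and 245 = 7^2 · 5. Apply v_p(a/b) = v_p(a) − v_p(b): v_7(4/245) = 0 − 2 = -2.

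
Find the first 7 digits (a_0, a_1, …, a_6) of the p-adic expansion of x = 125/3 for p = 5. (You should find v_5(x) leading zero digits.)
(a_0, …, a_6) = (0, 0, 0, 2, 3, 1, 3)

v_5(125/3) = 3, so a_0 = ... = a_2 = 0. Factor out: x = 5^3 · u with u = 1/3 a unit in ℤ_5. Expand u iteratively via a_{v+i} = u_i mod 5, u_{i+1} = (u_i − a_{v+i})/5:
  u_0 = 1/3;  a_3 = 2;  u_1 = (u_0 − 2)/5 = -1/3
  u_1 = -1/3;  a_4 = 3;  u_2 = (u_1 − 3)/5 = -2/3
  u_2 = -2/3;  a_5 = 1;  u_3 = (u_2 − 1)/5 = -1/3
  u_3 = -1/3;  a_6 = 3;  u_4 = (u_3 − 3)/5 = -2/3
Digits: (0, 0, 0, 2, 3, 1, 3).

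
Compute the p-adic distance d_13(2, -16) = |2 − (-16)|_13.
d_13(2, -16) = 1

Step 1 — x − y = 2 − (-16) = 18. Step 2 — v_13(18) = 0 (factor: 18 = (13^0 · 18); the sign does not affect v_p). Step 3 — |x − y|_13 = 13^{0} = 1.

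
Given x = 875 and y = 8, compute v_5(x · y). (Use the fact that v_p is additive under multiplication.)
v_5(7000) = 3

v_p(x) = 3 (factor: 875 = 5^3 · 7); v_p(y) = 0 (factor: 8 = 5^0 · 8). Additivity: v_p(xy) = v_p(x) + v_p(y) = 3 + 0 = 3. (Direct check: xy = 7000 = 5^3 · (56).)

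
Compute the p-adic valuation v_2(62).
v_2(62) = 1

v_2(n) is the largest exponent k such that 2^k divides n. Factor out: 62 = 2^1 · 31. (Sign doesn't affect v_p.) So v_2(62) = 1.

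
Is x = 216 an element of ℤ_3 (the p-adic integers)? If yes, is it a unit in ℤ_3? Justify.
x ∈ ℤ_3 but not a unit; v_3(x) = 3 > 0

ℤ_3 = {x ∈ ℚ_3 : v_3(x) ≥ 0} and ℤ_3^× = {x ∈ ℤ_3 : v_3(x) = 0}. Here v_3(216) = v_3(num) − v_3(den) = 3; compare against these criteria.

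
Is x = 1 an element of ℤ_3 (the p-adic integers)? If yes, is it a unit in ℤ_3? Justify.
x ∈ ℤ_3^× (unit); v_3(x) = 0

ℤ_3 = {x ∈ ℚ_3 : v_3(x) ≥ 0} and ℤ_3^× = {x ∈ ℤ_3 : v_3(x) = 0}. Here v_3(1) = v_3(num) − v_3(den) = 0; compare against these criteria.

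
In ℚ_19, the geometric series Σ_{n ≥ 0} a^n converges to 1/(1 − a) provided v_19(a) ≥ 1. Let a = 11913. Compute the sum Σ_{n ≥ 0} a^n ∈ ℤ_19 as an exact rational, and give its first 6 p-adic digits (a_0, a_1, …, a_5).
Σ a^n = 1/(1 − a) = -1/11912;  first 6 digits = (1, 0, 14, 1, 6, 0)

v_19(a) = 2 ≥ 1, so the series converges in ℤ_19 to 1/(1 − a) = 1/(1 − 11913) = -1/11912. Expand this rational in ℤ_19: compute digits iteratively via d_i = x_i mod 19, x_{i+1} = (x_i − d_i)/19. The first 6 digits are (1, 0, 14, 1, 6, 0).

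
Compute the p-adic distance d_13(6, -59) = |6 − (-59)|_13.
d_13(6, -59) = 1/13

Step 1 — x − y = 6 − (-59) = 65. Step 2 — v_13(65) = 1 (factor: 65 = (13^1 · 5); the sign does not affect v_p). Step 3 — |x − y|_13 = 13^{-1} = 1/13.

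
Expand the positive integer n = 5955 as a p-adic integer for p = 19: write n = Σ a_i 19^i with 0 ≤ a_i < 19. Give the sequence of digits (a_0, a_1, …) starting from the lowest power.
(a_0, a_1, …) = (8, 9, 16)

Repeated division by 19 gives the digits low-to-high: 5955 = 8 + 9·19^1 + 16·19^2. Digit sequence: (8, 9, 16).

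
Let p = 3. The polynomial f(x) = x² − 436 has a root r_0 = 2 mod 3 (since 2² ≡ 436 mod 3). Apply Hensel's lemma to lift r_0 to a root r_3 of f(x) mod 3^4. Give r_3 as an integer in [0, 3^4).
r_3 = 29 (mod 81)

Hensel's recurrence: r_{i+1} = r_i − f(r_i)·(f′(r_i))^{-1} mod 3^{i+2}, with f′(x) = 2x. Iterate:
  r_0 = 2 (mod 3)
  r_1 = 2 (mod 9)
  r_2 = 2 (mod 27)
  r_3 = 29 (mod 81)
Final: r_3 = 29, and one checks f(r_3) ≡ 0 mod 3^4.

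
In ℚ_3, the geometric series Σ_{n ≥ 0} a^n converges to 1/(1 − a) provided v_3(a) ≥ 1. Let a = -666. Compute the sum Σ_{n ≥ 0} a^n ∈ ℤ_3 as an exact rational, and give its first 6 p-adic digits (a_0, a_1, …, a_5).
Σ a^n = 1/(1 − a) = 1/667;  first 6 digits = (1, 0, 1, 2, 1, 1)

v_3(a) = 2 ≥ 1, so the series converges in ℤ_3 to 1/(1 − a) = 1/(1 − (-666)) = 1/667. Expand this rational in ℤ_3: compute digits iteratively via d_i = x_i mod 3, x_{i+1} = (x_i − d_i)/3. The first 6 digits are (1, 0, 1, 2, 1, 1).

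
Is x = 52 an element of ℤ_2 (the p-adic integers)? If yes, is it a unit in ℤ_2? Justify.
x ∈ ℤ_2 but not a unit; v_2(x) = 2 > 0

ℤ_2 = {x ∈ ℚ_2 : v_2(x) ≥ 0} and ℤ_2^× = {x ∈ ℤ_2 : v_2(x) = 0}. Here v_2(52) = v_2(num) − v_2(den) = 2; compare against these criteria.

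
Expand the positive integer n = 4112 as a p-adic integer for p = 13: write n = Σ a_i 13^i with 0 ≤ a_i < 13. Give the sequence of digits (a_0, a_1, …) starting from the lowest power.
(a_0, a_1, …) = (4, 4, 11, 1)

Repeated division by 13 gives the digits low-to-high: 4112 = 4 + 4·13^1 + 11·13^2 + 1·13^3. Digit sequence: (4, 4, 11, 1).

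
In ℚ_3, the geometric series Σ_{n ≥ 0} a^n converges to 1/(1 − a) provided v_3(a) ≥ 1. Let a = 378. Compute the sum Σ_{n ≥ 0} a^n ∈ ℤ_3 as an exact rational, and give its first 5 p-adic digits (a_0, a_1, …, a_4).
Σ a^n = 1/(1 − a) = -1/377;  first 5 digits = (1, 0, 0, 2, 1)

v_3(a) = 3 ≥ 1, so the series converges in ℤ_3 to 1/(1 − a) = 1/(1 − 378) = -1/377. Expand this rational in ℤ_3: compute digits iteratively via d_i = x_i mod 3, x_{i+1} = (x_i − d_i)/3. The first 5 digits are (1, 0, 0, 2, 1).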